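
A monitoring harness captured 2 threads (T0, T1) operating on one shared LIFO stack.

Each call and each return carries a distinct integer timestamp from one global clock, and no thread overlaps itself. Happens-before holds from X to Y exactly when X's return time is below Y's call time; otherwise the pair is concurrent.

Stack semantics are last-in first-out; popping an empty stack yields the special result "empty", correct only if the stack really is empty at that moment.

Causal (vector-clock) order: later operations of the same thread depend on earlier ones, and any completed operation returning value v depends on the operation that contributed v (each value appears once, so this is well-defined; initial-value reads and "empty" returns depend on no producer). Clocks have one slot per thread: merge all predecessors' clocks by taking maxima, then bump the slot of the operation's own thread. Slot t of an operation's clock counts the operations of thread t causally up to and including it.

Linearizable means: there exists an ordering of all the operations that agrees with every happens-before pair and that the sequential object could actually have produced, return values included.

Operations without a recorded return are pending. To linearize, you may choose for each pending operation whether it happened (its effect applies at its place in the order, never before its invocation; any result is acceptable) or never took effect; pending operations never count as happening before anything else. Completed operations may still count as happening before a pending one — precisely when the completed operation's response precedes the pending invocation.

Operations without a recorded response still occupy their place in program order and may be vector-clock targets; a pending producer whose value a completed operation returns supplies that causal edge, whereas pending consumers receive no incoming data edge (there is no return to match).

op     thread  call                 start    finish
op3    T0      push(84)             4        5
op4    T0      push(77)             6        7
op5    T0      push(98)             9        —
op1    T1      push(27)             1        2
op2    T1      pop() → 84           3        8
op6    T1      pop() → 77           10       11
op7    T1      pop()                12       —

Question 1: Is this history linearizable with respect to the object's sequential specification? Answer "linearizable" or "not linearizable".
linearizable

one valid linearization: op1, op3, op2, op4, op6
step 1: op1 push(27) — stack <27>
step 2: op3 push(84) — stack <27,84>
step 3: op2 pop() → 84 — stack <27>
step 4: op4 push(77) — stack <27,77>
step 5: op6 pop() → 77 — stack <27>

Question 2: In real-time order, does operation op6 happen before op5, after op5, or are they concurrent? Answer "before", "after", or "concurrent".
concurrent

op6 spans [10,11], op5 spans [9,…)
the intervals overlap in both directions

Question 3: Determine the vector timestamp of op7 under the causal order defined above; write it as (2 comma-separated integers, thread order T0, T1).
(2, 4)

root op op1, invoked 1: fresh clock plus T1's own tick → (0, 1)
root op op3, invoked 4: fresh clock plus T0's own tick → (1, 0)
op4 (invocation 6): componentwise max over VC(op3)=(1, 0), +1 at T0, giving (2, 0)
op2 (invocation 3): componentwise max over VC(op1)=(0, 1), VC(op3)=(1, 0), +1 at T1, giving (1, 2)
op5 (invocation 9): componentwise max over VC(op4)=(2, 0), +1 at T0, giving (3, 0)
op6 (invocation 10): componentwise max over VC(op2)=(1, 2), VC(op4)=(2, 0), +1 at T1, giving (2, 3)
op7 (invocation 12): componentwise max over VC(op6)=(2, 3), +1 at T1, giving (2, 4)
target: VC(op7) = (2, 4)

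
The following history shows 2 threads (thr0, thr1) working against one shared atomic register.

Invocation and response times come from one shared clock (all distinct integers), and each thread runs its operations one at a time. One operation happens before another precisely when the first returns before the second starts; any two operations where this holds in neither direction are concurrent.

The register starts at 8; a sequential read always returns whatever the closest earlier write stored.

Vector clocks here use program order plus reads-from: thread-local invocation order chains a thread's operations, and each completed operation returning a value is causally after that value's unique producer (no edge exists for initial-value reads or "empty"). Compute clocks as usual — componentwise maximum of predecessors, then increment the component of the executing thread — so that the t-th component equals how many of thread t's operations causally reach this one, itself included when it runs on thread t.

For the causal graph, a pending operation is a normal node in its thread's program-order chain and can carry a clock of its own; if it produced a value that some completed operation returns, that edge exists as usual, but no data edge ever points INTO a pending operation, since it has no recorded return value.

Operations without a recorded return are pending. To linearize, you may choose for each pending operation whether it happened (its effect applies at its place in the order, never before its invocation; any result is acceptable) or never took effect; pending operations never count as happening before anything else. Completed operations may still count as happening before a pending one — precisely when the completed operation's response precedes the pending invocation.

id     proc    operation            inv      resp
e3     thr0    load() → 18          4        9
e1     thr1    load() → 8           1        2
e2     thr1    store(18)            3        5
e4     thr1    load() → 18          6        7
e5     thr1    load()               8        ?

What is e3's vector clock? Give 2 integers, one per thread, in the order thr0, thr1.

(1, 2)

invoked at 1, e1 has no predecessors; its own thr1 bump gives (0, 1)
merge at e2 (invoked 3): VC(e1)=(0, 1), own-thread bump on thr1 → (0, 2)
merge at e4 (invoked 6): VC(e2)=(0, 2), own-thread bump on thr1 → (0, 3)
merge at e3 (invoked 4): VC(e2)=(0, 2), own-thread bump on thr0 → (1, 2)
merge at e5 (invoked 8): VC(e4)=(0, 3), own-thread bump on thr1 → (0, 4)
target: VC(e3) = (1, 2)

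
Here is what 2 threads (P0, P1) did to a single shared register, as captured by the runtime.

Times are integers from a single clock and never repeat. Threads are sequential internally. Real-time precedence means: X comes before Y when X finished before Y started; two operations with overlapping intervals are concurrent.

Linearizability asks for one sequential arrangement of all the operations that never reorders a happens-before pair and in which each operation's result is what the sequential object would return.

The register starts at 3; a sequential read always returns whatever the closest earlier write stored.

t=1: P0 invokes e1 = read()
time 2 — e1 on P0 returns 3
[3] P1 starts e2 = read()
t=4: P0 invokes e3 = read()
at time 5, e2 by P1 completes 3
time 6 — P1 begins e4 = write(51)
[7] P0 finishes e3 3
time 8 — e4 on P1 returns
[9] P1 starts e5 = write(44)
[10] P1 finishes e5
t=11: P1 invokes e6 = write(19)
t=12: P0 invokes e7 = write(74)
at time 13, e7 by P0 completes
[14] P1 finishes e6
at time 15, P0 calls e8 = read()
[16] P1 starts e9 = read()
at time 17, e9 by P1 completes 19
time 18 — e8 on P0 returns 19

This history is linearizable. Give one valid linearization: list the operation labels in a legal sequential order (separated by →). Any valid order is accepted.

after step 1 (e1 read() → 3): value 3
after step 2 (e2 read() → 3): value 3
after step 3 (e3 read() → 3): value 3
after step 4 (e4 write(51)): value 51
after step 5 (e5 write(44)): value 44
after step 6 (e7 write(74)): value 74
after step 7 (e6 write(19)): value 19
after step 8 (e8 read() → 19): value 19
after step 9 (e9 read() → 19): value 19

e1 → e2 → e3 → e4 → e5 → e7 → e6 → e8 → e9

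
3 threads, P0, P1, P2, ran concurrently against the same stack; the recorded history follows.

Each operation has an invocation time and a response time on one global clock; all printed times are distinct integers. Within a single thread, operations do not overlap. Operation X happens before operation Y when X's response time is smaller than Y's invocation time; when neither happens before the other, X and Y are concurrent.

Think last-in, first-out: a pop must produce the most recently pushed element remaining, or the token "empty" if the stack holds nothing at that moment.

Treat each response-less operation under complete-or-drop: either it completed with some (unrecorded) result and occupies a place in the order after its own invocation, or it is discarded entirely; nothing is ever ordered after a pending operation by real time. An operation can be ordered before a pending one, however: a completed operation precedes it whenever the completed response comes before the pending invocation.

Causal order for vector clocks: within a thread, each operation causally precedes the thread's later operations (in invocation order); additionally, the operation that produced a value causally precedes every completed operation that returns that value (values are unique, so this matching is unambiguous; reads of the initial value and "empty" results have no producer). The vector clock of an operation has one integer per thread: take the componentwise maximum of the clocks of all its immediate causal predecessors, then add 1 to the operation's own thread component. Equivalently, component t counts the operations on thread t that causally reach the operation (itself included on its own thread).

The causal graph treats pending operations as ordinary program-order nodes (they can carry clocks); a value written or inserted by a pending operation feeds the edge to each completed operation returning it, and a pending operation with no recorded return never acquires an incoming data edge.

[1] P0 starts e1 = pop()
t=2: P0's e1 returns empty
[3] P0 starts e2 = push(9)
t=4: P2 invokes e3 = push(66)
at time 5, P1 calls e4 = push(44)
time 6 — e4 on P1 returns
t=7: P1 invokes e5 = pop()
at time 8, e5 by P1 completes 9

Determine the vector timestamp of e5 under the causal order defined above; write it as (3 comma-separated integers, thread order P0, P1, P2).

(2, 2, 0)

root op e3, invoked 4: fresh clock plus P2's own tick → (0, 0, 1)
root op e4, invoked 5: fresh clock plus P1's own tick → (0, 1, 0)
root op e1, invoked 1: fresh clock plus P0's own tick → (1, 0, 0)
VC(e2, invoked at 3): max of VC(e1)=(1, 0, 0), then +1 on thread P0 → (2, 0, 0)
VC(e5, invoked at 7): max of VC(e2)=(2, 0, 0), VC(e4)=(0, 1, 0), then +1 on thread P1 → (2, 2, 0)
target: VC(e5) = (2, 2, 0)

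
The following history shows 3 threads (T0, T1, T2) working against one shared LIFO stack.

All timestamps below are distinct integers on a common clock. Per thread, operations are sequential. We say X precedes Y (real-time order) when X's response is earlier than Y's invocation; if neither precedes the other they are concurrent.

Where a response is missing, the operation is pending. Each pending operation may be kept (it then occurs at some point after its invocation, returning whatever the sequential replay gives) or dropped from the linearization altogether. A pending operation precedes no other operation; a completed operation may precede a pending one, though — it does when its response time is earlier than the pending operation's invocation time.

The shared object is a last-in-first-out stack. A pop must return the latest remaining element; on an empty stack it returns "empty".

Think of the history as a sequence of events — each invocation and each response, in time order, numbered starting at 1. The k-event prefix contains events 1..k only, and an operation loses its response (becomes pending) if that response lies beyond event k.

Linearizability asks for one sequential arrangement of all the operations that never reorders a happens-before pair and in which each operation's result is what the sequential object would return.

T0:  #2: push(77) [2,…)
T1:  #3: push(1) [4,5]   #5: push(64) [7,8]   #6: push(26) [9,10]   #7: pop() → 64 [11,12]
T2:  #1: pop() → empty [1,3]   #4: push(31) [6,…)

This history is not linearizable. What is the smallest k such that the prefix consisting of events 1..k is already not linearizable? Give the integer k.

one valid order for events 1..11 is #1, #2, #3, #4, #5, #6:
1. #1 pop() → empty, leaving stack <>
2. #2 push(77) (pending, included), leaving stack <77>
3. #3 push(1), leaving stack <77,1>
4. #4 push(31) (pending, included), leaving stack <77,1,31>
5. #5 push(64), leaving stack <77,1,31,64>
6. #6 push(26), leaving stack <77,1,31,64,26>
event 12 — #7's response, time 12 — after it, nothing linearizes
completion choices over the 2 pending operations (#2, #4) were checked; none helps
for example #1, #3, #5, #6, #7 (pending dropped) fails at step 5: #7 pop() → 64 is not legal there

12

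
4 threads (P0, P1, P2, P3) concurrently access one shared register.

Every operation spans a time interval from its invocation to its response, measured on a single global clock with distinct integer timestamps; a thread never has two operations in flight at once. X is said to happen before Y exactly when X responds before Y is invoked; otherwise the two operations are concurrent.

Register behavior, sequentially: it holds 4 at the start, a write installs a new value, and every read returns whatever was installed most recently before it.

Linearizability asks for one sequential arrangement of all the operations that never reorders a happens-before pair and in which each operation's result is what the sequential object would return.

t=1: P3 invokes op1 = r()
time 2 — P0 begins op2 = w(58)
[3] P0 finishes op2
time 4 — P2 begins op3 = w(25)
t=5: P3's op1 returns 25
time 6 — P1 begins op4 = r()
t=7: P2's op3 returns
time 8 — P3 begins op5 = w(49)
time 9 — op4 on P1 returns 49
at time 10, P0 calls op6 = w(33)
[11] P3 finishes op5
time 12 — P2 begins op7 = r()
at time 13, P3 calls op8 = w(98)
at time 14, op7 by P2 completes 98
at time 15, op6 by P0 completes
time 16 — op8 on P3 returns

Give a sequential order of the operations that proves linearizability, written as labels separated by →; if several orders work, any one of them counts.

op2 → op3 → op1 → op5 → op4 → op6 → op8 → op7

after step 1 (op2 w(58)): value 58
after step 2 (op3 w(25)): value 25
after step 3 (op1 r() → 25): value 25
after step 4 (op5 w(49)): value 49
after step 5 (op4 r() → 49): value 49
after step 6 (op6 w(33)): value 33
after step 7 (op8 w(98)): value 98
after step 8 (op7 r() → 98): value 98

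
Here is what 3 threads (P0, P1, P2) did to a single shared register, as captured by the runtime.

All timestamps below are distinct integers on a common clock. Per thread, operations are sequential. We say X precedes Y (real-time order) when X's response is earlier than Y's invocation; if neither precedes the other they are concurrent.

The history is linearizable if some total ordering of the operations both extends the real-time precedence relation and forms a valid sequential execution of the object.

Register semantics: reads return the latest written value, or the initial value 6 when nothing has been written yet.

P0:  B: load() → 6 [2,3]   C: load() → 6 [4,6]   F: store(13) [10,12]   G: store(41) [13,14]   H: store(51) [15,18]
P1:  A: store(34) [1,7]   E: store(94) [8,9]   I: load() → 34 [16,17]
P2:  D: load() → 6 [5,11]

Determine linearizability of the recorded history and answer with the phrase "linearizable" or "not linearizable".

not linearizable

prefix check: 1..16 passes, 1..17 fails once I's time-17 response joins
all 14 real-time-respecting orders fail — 8 completed register operations, no legal replay
no escape via the 1 pending operation (H): every completion choice fails
sample order A, B, C, D, E, F, G, I (pending dropped) stalls at step 2 — B load() → 6 has no legal effect
sample order A, B, C, E, D, F, G, I (pending dropped) stalls at step 2 — B load() → 6 has no legal effect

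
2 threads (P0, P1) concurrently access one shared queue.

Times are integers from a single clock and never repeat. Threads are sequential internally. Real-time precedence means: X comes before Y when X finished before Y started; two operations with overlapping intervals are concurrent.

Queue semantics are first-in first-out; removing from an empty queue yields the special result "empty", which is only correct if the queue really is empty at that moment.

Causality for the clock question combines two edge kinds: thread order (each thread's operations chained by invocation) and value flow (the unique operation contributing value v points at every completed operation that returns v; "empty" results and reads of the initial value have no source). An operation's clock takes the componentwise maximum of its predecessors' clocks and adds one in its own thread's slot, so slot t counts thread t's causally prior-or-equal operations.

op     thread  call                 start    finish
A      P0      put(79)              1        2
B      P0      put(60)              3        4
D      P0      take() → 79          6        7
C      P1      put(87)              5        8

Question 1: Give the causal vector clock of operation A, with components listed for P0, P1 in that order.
(1, 0)

invoked at 5, C has no predecessors; its own P1 bump gives (0, 1)
invoked at 1, A has no predecessors; its own P0 bump gives (1, 0)
from VC(A)=(1, 0), B (invoked 3) maxes components and bumps P0 → (2, 0)
from VC(A)=(1, 0), VC(B)=(2, 0), D (invoked 6) maxes components and bumps P0 → (3, 0)
target: VC(A) = (1, 0)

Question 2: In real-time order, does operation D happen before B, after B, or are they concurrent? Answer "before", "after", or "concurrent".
after

D spans [6,7], B spans [3,4]
resp(B)=4 < inv(D)=6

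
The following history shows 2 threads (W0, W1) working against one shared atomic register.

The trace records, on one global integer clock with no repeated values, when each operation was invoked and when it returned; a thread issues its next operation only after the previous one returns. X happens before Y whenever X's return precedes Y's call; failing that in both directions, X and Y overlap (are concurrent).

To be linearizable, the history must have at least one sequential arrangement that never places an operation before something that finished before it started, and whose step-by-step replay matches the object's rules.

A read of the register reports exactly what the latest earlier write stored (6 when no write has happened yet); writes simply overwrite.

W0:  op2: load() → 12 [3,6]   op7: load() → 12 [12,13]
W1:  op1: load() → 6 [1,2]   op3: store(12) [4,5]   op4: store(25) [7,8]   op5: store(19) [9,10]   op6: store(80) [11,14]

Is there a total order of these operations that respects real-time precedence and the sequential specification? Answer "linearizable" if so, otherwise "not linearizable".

not linearizable

through event 12 a valid linearization exists; event 13 (op7 responding at time 13) ends that
every one of the 2 real-time-consistent orders over 6 completed atomic register ops fails the sequential spec
include/drop combinations of the 1 pending operation (op6) were all tried; none helps
take op1, op2, op3, op4, op5, op7 (pending dropped): step 2 already fails, because op2 load() → 12 cannot occur there
take op1, op3, op2, op4, op5, op7 (pending dropped): step 6 already fails, because op7 load() → 12 cannot occur there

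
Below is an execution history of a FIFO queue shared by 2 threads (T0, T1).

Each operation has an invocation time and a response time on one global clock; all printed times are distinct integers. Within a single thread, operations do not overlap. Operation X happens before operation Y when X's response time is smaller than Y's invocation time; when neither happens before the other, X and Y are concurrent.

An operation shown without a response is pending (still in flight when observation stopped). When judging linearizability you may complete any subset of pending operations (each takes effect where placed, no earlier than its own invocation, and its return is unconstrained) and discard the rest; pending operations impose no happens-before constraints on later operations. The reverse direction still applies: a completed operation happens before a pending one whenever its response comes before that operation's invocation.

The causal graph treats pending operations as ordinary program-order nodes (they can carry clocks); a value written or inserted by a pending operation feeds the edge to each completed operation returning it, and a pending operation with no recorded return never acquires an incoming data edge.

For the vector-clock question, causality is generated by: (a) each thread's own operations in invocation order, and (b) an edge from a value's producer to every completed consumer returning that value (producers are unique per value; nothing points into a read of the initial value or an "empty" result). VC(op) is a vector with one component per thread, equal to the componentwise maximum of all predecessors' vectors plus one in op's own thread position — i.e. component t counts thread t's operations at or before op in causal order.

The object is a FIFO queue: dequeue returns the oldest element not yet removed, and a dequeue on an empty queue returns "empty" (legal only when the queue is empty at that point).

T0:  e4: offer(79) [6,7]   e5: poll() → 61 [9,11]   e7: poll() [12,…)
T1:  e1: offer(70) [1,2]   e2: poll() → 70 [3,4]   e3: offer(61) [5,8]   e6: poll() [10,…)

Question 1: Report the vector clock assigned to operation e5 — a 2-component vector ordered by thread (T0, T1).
invoked at 1, e1 has no predecessors; its own T1 bump gives (0, 1)
invoked at 6, e4 has no predecessors; its own T0 bump gives (1, 0)
merge at e2 (invoked 3): VC(e1)=(0, 1), own-thread bump on T1 → (0, 2)
merge at e3 (invoked 5): VC(e2)=(0, 2), own-thread bump on T1 → (0, 3)
merge at e6 (invoked 10): VC(e3)=(0, 3), own-thread bump on T1 → (0, 4)
merge at e5 (invoked 9): VC(e3)=(0, 3), VC(e4)=(1, 0), own-thread bump on T0 → (2, 3)
merge at e7 (invoked 12): VC(e5)=(2, 3), own-thread bump on T0 → (3, 3)
target: VC(e5) = (2, 3)

(2, 3)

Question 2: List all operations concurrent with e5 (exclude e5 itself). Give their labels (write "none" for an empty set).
e5 spans [9,11]: anything still running between times 9 and 11 counts as concurrent
e1 [1,2]: before
e2 [3,4]: before
e3 [5,8]: before
e4 [6,7]: before
e6 [10,…): concurrent
e7 [12,…): after

e6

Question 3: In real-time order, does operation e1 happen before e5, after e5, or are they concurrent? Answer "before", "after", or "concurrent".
e1 spans [1,2], e5 spans [9,11]
resp(e1)=2 < inv(e5)=9

before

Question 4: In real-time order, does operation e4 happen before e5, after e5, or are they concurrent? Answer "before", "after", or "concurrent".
e4 spans [6,7], e5 spans [9,11]
resp(e4)=7 < inv(e5)=9

before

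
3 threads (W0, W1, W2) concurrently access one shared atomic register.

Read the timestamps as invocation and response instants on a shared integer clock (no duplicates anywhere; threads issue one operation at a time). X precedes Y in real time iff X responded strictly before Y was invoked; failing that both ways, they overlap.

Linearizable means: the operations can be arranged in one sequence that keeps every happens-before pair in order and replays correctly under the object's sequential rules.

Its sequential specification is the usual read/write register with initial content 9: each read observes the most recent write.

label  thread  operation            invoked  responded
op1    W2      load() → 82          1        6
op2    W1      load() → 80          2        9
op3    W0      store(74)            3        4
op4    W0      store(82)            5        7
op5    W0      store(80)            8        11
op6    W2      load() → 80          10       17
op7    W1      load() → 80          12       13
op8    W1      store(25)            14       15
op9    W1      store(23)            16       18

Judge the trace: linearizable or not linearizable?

linearizable

witness order: op3, op4, op1, op5, op2, op6, op7, op8, op9
1. op3 store(74), leaving value 74
2. op4 store(82), leaving value 82
3. op1 load() → 82, leaving value 82
4. op5 store(80), leaving value 80
5. op2 load() → 80, leaving value 80
6. op6 load() → 80, leaving value 80
7. op7 load() → 80, leaving value 80
8. op8 store(25), leaving value 25
9. op9 store(23), leaving value 23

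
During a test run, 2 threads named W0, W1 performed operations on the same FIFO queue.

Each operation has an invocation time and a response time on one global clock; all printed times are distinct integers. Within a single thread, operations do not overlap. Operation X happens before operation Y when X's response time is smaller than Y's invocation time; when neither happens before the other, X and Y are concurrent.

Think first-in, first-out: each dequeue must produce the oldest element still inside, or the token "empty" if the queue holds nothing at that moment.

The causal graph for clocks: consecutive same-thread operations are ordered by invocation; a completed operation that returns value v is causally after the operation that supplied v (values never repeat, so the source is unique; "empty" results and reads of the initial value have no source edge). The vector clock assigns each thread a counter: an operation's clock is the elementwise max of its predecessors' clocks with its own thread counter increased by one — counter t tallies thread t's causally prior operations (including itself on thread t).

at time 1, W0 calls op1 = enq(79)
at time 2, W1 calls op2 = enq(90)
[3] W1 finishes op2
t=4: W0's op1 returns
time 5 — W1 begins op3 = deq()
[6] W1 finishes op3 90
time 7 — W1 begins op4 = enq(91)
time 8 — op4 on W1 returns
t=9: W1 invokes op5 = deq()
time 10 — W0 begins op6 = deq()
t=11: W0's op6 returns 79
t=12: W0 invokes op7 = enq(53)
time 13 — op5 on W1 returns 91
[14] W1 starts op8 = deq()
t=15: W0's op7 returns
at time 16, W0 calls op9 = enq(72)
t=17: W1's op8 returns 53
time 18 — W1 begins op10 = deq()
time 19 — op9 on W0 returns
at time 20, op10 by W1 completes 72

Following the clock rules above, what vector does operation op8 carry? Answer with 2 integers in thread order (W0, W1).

VC(op2, invoked at 2): no causal predecessors; +1 on W1 → (0, 1)
VC(op1, invoked at 1): no causal predecessors; +1 on W0 → (1, 0)
op3, invoked 5, takes VC(op2)=(0, 1) under max, adds 1 for W1 → (0, 2)
op6, invoked 10, takes VC(op1)=(1, 0) under max, adds 1 for W0 → (2, 0)
op4, invoked 7, takes VC(op3)=(0, 2) under max, adds 1 for W1 → (0, 3)
op7, invoked 12, takes VC(op6)=(2, 0) under max, adds 1 for W0 → (3, 0)
op5, invoked 9, takes VC(op4)=(0, 3) under max, adds 1 for W1 → (0, 4)
op9, invoked 16, takes VC(op7)=(3, 0) under max, adds 1 for W0 → (4, 0)
op8, invoked 14, takes VC(op5)=(0, 4), VC(op7)=(3, 0) under max, adds 1 for W1 → (3, 5)
op10, invoked 18, takes VC(op8)=(3, 5), VC(op9)=(4, 0) under max, adds 1 for W1 → (4, 6)
target: VC(op8) = (3, 5)

(3, 5)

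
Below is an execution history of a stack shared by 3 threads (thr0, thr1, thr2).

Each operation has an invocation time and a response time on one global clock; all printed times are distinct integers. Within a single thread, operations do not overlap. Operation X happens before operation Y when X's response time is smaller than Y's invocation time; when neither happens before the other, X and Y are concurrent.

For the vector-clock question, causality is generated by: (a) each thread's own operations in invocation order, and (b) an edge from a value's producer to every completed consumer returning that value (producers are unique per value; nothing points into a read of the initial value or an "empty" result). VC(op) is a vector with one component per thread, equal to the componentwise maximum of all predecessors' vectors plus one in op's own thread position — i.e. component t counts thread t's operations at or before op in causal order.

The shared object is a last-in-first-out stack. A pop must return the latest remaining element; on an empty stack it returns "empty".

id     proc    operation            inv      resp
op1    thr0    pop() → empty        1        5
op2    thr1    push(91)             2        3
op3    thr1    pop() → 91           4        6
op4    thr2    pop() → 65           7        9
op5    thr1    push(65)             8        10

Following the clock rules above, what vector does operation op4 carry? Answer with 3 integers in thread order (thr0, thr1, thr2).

op2 (invocation 2): nothing precedes it; thr1's component alone gives (0, 1, 0)
op1 (invocation 1): nothing precedes it; thr0's component alone gives (1, 0, 0)
op3, invoked 4, takes VC(op2)=(0, 1, 0) under max, adds 1 for thr1 → (0, 2, 0)
op5, invoked 8, takes VC(op3)=(0, 2, 0) under max, adds 1 for thr1 → (0, 3, 0)
op4, invoked 7, takes VC(op5)=(0, 3, 0) under max, adds 1 for thr2 → (0, 3, 1)
target: VC(op4) = (0, 3, 1)

(0, 3, 1)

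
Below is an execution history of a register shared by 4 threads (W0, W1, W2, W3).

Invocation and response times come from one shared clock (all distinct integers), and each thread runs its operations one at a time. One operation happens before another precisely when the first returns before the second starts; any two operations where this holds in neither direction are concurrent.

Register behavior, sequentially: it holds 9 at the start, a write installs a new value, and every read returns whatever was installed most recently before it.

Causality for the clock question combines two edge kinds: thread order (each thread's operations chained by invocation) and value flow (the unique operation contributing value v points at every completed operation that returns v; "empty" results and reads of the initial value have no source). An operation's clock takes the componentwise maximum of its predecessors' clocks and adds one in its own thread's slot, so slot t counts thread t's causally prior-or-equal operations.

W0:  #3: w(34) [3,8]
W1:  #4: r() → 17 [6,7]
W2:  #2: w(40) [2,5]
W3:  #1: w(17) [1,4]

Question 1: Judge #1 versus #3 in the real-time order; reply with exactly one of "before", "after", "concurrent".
concurrent

#1 spans [1,4], #3 spans [3,8]
the intervals overlap in both directions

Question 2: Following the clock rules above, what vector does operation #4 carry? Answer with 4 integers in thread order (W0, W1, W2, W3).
(0, 1, 0, 1)

#1 (invocation 1): nothing precedes it; W3's component alone gives (0, 0, 0, 1)
#2 (invocation 2): nothing precedes it; W2's component alone gives (0, 0, 1, 0)
#3 (invocation 3): nothing precedes it; W0's component alone gives (1, 0, 0, 0)
#4 (invocation 6): componentwise max over VC(#1)=(0, 0, 0, 1), +1 at W1, giving (0, 1, 0, 1)
target: VC(#4) = (0, 1, 0, 1)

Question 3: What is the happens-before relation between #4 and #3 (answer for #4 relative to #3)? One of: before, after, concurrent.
concurrent

#4 spans [6,7], #3 spans [3,8]
the intervals overlap in both directions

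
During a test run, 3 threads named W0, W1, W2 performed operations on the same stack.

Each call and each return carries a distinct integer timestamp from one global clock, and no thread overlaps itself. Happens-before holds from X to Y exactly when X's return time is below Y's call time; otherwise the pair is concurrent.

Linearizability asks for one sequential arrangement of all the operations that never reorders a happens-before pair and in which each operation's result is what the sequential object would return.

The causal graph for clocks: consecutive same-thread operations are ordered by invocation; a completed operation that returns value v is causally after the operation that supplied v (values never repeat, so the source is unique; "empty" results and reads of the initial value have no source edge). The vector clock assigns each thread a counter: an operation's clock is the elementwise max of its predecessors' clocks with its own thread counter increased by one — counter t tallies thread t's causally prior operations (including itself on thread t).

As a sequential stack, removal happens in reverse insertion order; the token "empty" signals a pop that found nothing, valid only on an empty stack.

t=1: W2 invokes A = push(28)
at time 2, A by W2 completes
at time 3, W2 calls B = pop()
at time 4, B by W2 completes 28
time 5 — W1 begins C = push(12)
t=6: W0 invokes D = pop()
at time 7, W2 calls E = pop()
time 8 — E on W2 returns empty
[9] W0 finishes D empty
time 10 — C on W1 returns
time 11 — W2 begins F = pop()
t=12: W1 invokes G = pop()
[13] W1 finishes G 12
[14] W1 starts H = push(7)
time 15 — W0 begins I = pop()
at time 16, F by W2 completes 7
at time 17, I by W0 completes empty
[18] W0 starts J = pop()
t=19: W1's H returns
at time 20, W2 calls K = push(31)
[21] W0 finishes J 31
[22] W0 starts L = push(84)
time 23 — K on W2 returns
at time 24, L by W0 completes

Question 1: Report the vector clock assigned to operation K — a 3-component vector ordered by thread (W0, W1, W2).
VC(A, invoked at 1): no causal predecessors; +1 on W2 → (0, 0, 1)
VC(C, invoked at 5): no causal predecessors; +1 on W1 → (0, 1, 0)
VC(D, invoked at 6): no causal predecessors; +1 on W0 → (1, 0, 0)
VC(B, invoked at 3): max of VC(A)=(0, 0, 1), then +1 on thread W2 → (0, 0, 2)
VC(G, invoked at 12): max of VC(C)=(0, 1, 0), then +1 on thread W1 → (0, 2, 0)
VC(I, invoked at 15): max of VC(D)=(1, 0, 0), then +1 on thread W0 → (2, 0, 0)
VC(E, invoked at 7): max of VC(B)=(0, 0, 2), then +1 on thread W2 → (0, 0, 3)
VC(H, invoked at 14): max of VC(G)=(0, 2, 0), then +1 on thread W1 → (0, 3, 0)
VC(F, invoked at 11): max of VC(E)=(0, 0, 3), VC(H)=(0, 3, 0), then +1 on thread W2 → (0, 3, 4)
VC(K, invoked at 20): max of VC(F)=(0, 3, 4), then +1 on thread W2 → (0, 3, 5)
VC(J, invoked at 18): max of VC(I)=(2, 0, 0), VC(K)=(0, 3, 5), then +1 on thread W0 → (3, 3, 5)
VC(L, invoked at 22): max of VC(J)=(3, 3, 5), then +1 on thread W0 → (4, 3, 5)
target: VC(K) = (0, 3, 5)

(0, 3, 5)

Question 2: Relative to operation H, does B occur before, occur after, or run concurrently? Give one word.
B spans [3,4], H spans [14,19]
resp(B)=4 < inv(H)=14

before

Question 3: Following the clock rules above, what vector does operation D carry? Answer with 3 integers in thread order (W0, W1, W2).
A, invoked 1, has no incoming edges; only W2's bump applies → (0, 0, 1)
C, invoked 5, has no incoming edges; only W1's bump applies → (0, 1, 0)
D, invoked 6, has no incoming edges; only W0's bump applies → (1, 0, 0)
B, invoked 3, takes VC(A)=(0, 0, 1) under max, adds 1 for W2 → (0, 0, 2)
G, invoked 12, takes VC(C)=(0, 1, 0) under max, adds 1 for W1 → (0, 2, 0)
I, invoked 15, takes VC(D)=(1, 0, 0) under max, adds 1 for W0 → (2, 0, 0)
E, invoked 7, takes VC(B)=(0, 0, 2) under max, adds 1 for W2 → (0, 0, 3)
H, invoked 14, takes VC(G)=(0, 2, 0) under max, adds 1 for W1 → (0, 3, 0)
F, invoked 11, takes VC(E)=(0, 0, 3), VC(H)=(0, 3, 0) under max, adds 1 for W2 → (0, 3, 4)
K, invoked 20, takes VC(F)=(0, 3, 4) under max, adds 1 for W2 → (0, 3, 5)
J, invoked 18, takes VC(I)=(2, 0, 0), VC(K)=(0, 3, 5) under max, adds 1 for W0 → (3, 3, 5)
L, invoked 22, takes VC(J)=(3, 3, 5) under max, adds 1 for W0 → (4, 3, 5)
target: VC(D) = (1, 0, 0)

(1, 0, 0)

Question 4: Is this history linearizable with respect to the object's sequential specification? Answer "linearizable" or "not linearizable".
witness order: A, B, D, E, C, G, H, F, I, K, J, L
step 1: A push(28) — stack <28>
step 2: B pop() → 28 — stack <>
step 3: D pop() → empty — stack <>
step 4: E pop() → empty — stack <>
step 5: C push(12) — stack <12>
step 6: G pop() → 12 — stack <>
step 7: H push(7) — stack <7>
step 8: F pop() → 7 — stack <>
step 9: I pop() → empty — stack <>
step 10: K push(31) — stack <31>
step 11: J pop() → 31 — stack <>
step 12: L push(84) — stack <84>

linearizable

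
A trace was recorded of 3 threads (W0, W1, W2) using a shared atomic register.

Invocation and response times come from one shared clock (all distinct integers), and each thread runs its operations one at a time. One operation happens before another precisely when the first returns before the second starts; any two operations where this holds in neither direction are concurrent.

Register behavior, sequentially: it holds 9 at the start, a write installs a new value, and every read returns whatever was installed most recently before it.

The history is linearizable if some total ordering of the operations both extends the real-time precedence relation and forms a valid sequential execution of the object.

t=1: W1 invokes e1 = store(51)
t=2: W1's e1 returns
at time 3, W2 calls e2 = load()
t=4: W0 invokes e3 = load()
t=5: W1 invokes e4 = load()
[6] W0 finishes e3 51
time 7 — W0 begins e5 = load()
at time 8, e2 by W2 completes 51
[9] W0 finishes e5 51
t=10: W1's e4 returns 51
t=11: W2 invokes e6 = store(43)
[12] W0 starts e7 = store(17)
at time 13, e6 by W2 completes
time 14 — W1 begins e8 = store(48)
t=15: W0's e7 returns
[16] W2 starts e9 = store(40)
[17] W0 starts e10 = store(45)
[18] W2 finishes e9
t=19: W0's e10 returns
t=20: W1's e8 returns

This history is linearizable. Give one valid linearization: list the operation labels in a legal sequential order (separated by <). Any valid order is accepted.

after step 1 (e1 store(51)): value 51
after step 2 (e2 load() → 51): value 51
after step 3 (e3 load() → 51): value 51
after step 4 (e4 load() → 51): value 51
after step 5 (e5 load() → 51): value 51
after step 6 (e6 store(43)): value 43
after step 7 (e7 store(17)): value 17
after step 8 (e8 store(48)): value 48
after step 9 (e9 store(40)): value 40
after step 10 (e10 store(45)): value 45

e1 < e2 < e3 < e4 < e5 < e6 < e7 < e8 < e9 < e10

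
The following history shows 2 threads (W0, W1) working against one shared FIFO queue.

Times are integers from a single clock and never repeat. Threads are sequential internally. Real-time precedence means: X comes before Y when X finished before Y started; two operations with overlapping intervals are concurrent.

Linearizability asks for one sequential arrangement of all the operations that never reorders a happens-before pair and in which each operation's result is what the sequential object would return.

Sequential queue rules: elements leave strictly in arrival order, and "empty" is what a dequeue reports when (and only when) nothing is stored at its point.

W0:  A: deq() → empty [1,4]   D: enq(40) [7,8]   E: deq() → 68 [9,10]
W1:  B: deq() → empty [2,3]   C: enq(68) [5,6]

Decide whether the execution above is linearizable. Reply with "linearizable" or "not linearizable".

a witness: A, B, C, D, E
after step 1 (A deq() → empty): queue <>
after step 2 (B deq() → empty): queue <>
after step 3 (C enq(68)): queue <68>
after step 4 (D enq(40)): queue <68,40>
after step 5 (E deq() → 68): queue <40>

linearizable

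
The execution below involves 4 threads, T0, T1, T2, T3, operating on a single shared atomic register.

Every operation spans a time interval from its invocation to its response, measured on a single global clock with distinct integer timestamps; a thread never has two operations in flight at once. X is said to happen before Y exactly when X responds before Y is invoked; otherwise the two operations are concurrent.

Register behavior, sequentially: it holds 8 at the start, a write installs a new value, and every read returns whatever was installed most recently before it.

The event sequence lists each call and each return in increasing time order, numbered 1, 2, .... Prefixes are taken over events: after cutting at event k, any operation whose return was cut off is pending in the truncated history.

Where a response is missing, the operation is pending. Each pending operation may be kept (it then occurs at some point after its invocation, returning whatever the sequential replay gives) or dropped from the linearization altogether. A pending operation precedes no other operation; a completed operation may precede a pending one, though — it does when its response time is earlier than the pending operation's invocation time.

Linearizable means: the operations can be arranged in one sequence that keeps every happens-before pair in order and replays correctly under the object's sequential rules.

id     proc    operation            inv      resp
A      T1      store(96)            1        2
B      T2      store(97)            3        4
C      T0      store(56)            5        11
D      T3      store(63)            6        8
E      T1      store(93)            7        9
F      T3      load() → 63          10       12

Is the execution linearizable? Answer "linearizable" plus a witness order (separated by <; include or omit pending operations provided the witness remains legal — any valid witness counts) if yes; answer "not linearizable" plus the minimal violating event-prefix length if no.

1. A store(96), leaving value 96
2. B store(97), leaving value 97
3. C store(56), leaving value 56
4. E store(93), leaving value 93
5. D store(63), leaving value 63
6. F load() → 63, leaving value 63

linearizable — witness: A < B < C < E < D < F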